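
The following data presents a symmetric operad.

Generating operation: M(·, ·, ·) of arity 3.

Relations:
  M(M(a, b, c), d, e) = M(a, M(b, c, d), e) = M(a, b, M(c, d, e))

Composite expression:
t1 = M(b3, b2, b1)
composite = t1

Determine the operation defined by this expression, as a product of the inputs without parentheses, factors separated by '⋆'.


All parenthesizations of M agree; list the b-inputs left to right.
M(b3, b2, b1) reduces to b3 ⋆ b2 ⋆ b1

b3 ⋆ b2 ⋆ b1


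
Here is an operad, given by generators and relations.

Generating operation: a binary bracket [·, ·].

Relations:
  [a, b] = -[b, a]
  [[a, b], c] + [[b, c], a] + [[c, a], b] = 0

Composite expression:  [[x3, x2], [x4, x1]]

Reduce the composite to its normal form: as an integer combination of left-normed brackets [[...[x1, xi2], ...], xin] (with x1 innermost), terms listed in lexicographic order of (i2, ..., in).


-[[[x1, x4], x2], x3] + [[[x1, x4], x3], x2]


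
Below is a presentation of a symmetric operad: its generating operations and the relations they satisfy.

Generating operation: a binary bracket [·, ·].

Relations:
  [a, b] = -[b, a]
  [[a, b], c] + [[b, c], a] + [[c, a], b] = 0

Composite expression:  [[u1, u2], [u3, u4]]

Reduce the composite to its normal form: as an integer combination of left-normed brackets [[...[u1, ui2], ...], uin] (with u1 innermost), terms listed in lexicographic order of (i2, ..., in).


[[[u1, u2], u3], u4] - [[[u1, u2], u4], u3]


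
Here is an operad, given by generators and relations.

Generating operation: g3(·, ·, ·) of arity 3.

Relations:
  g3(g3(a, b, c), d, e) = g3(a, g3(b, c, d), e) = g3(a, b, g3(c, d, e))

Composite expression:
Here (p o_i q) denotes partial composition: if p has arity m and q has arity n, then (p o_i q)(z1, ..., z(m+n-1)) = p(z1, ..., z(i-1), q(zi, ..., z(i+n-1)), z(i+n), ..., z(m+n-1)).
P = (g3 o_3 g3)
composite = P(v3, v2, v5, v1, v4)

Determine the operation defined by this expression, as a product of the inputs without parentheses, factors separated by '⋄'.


v3 ⋄ v2 ⋄ v5 ⋄ v1 ⋄ v4

The g3-tree's shape is irrelevant; the v-reading-order decides.
g3(v5, v1, v4) reduces to v5 ⋄ v1 ⋄ v4
g3(v3, v2, g3(v5, v1, v4)) reduces to v3 ⋄ v2 ⋄ v5 ⋄ v1 ⋄ v4


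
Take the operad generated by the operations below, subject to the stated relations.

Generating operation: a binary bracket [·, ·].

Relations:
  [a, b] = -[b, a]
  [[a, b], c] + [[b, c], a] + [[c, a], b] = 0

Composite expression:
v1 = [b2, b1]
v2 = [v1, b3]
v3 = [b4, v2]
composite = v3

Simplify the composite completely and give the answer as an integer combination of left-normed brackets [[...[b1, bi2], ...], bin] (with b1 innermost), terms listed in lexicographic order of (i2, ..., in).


A multilinear Lie element is pinned by b1-initial words (b1 innermost).
Composite bracket: [b4, [[b2, b1], b3]]
The bracket unfolds into 8 signed words via [a, b] = ab - ba (2^3 = 8).
Collect the words opening with b1:
  b1b2b3b4 appears with sign +1, giving the term +[[[b1, b2], b3], b4]

[[[b1, b2], b3], b4]


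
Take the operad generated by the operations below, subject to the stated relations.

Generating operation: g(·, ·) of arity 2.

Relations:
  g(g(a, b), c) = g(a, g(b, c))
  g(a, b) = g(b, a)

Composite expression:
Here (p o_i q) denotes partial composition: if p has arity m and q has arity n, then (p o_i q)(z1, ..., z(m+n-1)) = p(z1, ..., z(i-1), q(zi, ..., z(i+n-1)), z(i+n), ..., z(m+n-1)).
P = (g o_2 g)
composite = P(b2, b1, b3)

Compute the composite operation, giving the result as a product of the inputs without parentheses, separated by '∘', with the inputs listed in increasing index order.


b1 ∘ b2 ∘ b3

Shape and order are irrelevant to g; the b-input set decides.
g(b1, b3) linearizes to b1 ∘ b3
g(b2, g(b1, b3)) linearizes to b2 ∘ b1 ∘ b3
the factors in increasing index order: b1 ∘ b2 ∘ b3


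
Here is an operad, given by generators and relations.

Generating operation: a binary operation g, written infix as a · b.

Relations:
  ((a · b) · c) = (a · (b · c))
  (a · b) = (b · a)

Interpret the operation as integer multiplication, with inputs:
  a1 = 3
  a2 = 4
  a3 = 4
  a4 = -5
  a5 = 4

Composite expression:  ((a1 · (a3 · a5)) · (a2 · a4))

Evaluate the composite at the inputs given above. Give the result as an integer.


(a3 · a5) = 16
(a1 · (a3 · a5)) = 48
(a2 · a4) = -20
((a1 · (a3 · a5)) · (a2 · a4)) = -960

-960


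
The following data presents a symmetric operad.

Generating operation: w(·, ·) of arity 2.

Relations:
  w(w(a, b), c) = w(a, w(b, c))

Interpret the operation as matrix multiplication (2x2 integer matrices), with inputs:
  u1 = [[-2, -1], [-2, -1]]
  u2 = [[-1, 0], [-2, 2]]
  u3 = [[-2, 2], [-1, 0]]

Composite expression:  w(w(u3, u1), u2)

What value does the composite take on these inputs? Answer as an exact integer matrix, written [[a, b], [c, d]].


[[0, 0], [-4, 2]]

w(u3, u1) = [[0, 0], [2, 1]]
w(w(u3, u1), u2) = [[0, 0], [-4, 2]]


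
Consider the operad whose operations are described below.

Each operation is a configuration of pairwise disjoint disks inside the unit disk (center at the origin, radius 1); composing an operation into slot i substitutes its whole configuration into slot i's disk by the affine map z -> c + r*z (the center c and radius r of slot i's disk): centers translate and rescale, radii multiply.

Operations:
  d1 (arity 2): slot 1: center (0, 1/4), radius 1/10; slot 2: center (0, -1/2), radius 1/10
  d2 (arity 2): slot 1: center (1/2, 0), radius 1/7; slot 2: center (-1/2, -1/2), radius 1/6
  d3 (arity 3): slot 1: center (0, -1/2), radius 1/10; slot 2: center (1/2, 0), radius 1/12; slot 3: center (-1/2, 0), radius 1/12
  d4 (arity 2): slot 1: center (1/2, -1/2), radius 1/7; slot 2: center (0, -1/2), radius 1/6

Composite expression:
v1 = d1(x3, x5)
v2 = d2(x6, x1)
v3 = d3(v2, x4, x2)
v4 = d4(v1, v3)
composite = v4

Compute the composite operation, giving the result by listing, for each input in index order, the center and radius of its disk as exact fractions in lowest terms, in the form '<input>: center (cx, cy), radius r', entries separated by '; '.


x1: center (-1/120, -71/120), radius 1/360; x2: center (-1/12, -1/2), radius 1/72; x3: center (1/2, -13/28), radius 1/70; x4: center (1/12, -1/2), radius 1/72; x5: center (1/2, -4/7), radius 1/70; x6: center (1/120, -7/12), radius 1/420


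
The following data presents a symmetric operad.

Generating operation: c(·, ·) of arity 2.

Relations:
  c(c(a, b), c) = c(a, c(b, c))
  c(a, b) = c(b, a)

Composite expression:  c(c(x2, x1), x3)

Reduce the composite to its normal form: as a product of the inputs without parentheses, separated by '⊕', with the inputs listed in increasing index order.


With c associative and commutative, the x-input set is all that matters.
c(x2, x1) unparenthesizes to x2 ⊕ x1
c(c(x2, x1), x3) unparenthesizes to x2 ⊕ x1 ⊕ x3
reordering the factors by index: x1 ⊕ x2 ⊕ x3

x1 ⊕ x2 ⊕ x3


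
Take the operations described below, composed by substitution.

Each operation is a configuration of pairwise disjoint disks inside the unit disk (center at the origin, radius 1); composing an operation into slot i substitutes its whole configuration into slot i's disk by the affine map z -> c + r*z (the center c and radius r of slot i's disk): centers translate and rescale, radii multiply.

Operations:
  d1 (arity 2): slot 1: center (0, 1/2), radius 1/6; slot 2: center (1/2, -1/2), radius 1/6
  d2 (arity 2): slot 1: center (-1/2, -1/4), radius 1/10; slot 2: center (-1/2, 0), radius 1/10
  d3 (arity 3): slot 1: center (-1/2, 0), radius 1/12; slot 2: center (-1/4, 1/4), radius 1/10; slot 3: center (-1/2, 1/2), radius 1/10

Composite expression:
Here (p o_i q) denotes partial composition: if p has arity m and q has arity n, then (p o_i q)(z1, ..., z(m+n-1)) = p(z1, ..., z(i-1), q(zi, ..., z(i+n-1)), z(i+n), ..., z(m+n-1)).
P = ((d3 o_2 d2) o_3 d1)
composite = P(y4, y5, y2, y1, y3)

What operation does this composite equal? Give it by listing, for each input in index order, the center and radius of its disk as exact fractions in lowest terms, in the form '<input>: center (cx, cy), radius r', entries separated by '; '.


y1: center (-59/200, 49/200), radius 1/600; y2: center (-3/10, 51/200), radius 1/600; y3: center (-1/2, 1/2), radius 1/10; y4: center (-1/2, 0), radius 1/12; y5: center (-3/10, 9/40), radius 1/100

Only the slot chain above each y matters under d3; compose those maps.
y4 passes through 1 substitution, ending at center (-1/2, 0), radius 1/12
y5 passes through 2 substitutions, ending at center (-3/10, 9/40), radius 1/100
y2 passes through 3 substitutions, ending at center (-3/10, 51/200), radius 1/600
y1 passes through 3 substitutions, ending at center (-59/200, 49/200), radius 1/600
y3 passes through 1 substitution, ending at center (-1/2, 1/2), radius 1/10


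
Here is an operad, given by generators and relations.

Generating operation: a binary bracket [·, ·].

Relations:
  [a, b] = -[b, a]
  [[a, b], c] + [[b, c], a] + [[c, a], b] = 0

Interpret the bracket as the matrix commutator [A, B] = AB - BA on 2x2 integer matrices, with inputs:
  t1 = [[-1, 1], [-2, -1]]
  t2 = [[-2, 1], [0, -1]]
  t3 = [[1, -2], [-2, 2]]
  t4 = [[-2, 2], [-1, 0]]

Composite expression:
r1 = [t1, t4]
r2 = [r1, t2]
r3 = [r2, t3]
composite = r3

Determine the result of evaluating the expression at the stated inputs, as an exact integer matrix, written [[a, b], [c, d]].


[[-24, 24], [-12, 24]]

[t1, t4] = [[3, 2], [4, -3]]
[[t1, t4], t2] = [[-4, 8], [-4, 4]]
[[[t1, t4], t2], t3] = [[-24, 24], [-12, 24]]


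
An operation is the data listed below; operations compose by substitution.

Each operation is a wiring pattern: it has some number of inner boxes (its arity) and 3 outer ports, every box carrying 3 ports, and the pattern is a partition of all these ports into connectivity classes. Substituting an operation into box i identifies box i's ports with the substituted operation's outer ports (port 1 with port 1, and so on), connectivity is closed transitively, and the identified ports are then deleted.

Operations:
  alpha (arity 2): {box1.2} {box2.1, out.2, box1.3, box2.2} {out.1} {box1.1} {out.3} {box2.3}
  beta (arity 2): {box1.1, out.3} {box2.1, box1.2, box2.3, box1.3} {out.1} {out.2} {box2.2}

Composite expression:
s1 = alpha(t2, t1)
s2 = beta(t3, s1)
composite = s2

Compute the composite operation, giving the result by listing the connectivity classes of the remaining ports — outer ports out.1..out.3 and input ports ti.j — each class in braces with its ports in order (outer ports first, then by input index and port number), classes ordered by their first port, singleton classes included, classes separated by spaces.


{out.1} {out.2} {out.3, t3.1} {t1.1, t1.2, t2.3} {t1.3} {t2.1} {t2.2} {t3.2, t3.3}

Connectivity passes through glued beta-boundaries; trace each wire chain.
composing alpha on (t2, t1), with out.j its own outer ports: {out.1} {out.2, t1.1, t1.2, t2.3} {out.3} {t1.3} {t2.1} {t2.2}
composing beta on (t3, t2, t1), with out.j its own outer ports: {out.1} {out.2} {out.3, t3.1} {t1.1, t1.2, t2.3} {t1.3} {t2.1} {t2.2} {t3.2, t3.3}


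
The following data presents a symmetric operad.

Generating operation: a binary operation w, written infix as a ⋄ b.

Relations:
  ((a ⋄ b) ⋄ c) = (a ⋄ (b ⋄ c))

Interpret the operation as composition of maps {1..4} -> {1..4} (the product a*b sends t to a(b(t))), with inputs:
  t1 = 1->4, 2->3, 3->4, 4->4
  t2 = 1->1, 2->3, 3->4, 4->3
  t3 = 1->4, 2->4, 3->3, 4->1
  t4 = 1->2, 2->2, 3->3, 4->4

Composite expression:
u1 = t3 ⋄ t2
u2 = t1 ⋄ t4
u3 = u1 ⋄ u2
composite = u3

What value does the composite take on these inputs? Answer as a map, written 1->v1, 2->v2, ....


1->1, 2->1, 3->3, 4->3

(t3 ⋄ t2) = 1->4, 2->3, 3->1, 4->3
(t1 ⋄ t4) = 1->3, 2->3, 3->4, 4->4
((t3 ⋄ t2) ⋄ (t1 ⋄ t4)) = 1->1, 2->1, 3->3, 4->3


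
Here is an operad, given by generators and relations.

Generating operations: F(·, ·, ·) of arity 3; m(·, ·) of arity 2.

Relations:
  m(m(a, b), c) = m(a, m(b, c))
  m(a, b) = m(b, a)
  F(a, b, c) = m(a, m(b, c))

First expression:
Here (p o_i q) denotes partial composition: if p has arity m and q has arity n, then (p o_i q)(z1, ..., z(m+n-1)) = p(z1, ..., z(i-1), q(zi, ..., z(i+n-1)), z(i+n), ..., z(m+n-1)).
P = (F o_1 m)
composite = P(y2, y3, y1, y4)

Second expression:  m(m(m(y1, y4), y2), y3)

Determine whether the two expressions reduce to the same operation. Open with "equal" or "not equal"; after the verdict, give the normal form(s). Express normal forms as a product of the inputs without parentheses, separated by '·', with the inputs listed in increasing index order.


The first composite normalizes to y1 · y2 · y3 · y4
The second composite normalizes to y1 · y2 · y3 · y4
Identical normal forms: equal.

equal — both sides give y1 · y2 · y3 · y4


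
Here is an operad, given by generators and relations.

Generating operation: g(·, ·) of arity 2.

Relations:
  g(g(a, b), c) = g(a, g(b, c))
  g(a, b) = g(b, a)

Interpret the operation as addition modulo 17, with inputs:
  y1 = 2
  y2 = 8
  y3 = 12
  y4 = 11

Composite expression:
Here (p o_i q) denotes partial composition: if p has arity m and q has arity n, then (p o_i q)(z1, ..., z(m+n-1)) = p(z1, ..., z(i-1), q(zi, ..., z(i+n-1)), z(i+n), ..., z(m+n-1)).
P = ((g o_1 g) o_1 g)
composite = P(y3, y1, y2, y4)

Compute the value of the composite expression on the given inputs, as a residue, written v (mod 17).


16 (mod 17)

g(y3, y1) = 14
g(g(y3, y1), y2) = 5
g(g(g(y3, y1), y2), y4) = 16


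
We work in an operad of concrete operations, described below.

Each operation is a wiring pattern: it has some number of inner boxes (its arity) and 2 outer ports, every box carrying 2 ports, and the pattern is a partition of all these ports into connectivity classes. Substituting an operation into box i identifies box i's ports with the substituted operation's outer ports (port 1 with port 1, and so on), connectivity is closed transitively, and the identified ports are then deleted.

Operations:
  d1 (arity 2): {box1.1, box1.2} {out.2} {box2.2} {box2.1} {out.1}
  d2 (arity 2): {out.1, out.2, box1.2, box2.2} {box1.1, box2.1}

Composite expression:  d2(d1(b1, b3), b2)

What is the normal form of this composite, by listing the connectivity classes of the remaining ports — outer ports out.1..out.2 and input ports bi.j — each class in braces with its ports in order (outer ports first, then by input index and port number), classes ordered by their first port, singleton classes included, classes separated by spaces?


Two ports join when wires chain via d2-identified ports.
the subtree at d1 composes to {out.1} {out.2} {b1.1, b1.2} {b3.1} {b3.2} on (b1, b3); out.j = own outer ports
the subtree at d2 composes to {out.1, out.2, b2.2} {b1.1, b1.2} {b2.1} {b3.1} {b3.2} on (b1, b3, b2); out.j = own outer ports

{out.1, out.2, b2.2} {b1.1, b1.2} {b2.1} {b3.1} {b3.2}


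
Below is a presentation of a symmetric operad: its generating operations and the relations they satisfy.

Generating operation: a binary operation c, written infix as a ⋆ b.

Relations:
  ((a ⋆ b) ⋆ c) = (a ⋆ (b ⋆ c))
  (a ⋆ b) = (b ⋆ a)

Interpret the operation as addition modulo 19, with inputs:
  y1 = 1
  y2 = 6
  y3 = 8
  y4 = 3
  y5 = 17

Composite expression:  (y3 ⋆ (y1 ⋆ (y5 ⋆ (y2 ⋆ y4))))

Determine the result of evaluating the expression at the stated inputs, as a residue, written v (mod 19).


(y2 ⋆ y4) = 9
(y5 ⋆ (y2 ⋆ y4)) = 7
(y1 ⋆ (y5 ⋆ (y2 ⋆ y4))) = 8
(y3 ⋆ (y1 ⋆ (y5 ⋆ (y2 ⋆ y4)))) = 16

16 (mod 19)


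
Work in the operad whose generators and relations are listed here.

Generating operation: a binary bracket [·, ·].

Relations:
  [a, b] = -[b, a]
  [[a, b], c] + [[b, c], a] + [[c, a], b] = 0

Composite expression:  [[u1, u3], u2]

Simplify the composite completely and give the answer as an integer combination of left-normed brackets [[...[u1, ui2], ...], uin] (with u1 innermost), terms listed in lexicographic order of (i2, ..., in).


[[u1, u3], u2]

Antisymmetry and Jacobi reduce to u1-anchored left-normed brackets.
Composite bracket: [[u1, u3], u2]
Each bracket splits as ab - ba, giving 4 signed words (2^2 = 4).
Words beginning with u1 determine it all:
  the word u1u3u2 carries sign +1 and contributes +[[u1, u3], u2]


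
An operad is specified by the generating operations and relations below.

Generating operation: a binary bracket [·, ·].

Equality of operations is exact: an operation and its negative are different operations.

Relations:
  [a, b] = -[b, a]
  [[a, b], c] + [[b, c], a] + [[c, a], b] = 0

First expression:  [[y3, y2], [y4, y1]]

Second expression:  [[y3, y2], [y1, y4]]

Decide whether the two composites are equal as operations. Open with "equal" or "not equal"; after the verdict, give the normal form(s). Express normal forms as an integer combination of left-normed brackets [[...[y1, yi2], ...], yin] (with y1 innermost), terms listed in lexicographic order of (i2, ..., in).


not equal; first: -[[[y1, y4], y2], y3] + [[[y1, y4], y3], y2]; second: [[[y1, y4], y2], y3] - [[[y1, y4], y3], y2]


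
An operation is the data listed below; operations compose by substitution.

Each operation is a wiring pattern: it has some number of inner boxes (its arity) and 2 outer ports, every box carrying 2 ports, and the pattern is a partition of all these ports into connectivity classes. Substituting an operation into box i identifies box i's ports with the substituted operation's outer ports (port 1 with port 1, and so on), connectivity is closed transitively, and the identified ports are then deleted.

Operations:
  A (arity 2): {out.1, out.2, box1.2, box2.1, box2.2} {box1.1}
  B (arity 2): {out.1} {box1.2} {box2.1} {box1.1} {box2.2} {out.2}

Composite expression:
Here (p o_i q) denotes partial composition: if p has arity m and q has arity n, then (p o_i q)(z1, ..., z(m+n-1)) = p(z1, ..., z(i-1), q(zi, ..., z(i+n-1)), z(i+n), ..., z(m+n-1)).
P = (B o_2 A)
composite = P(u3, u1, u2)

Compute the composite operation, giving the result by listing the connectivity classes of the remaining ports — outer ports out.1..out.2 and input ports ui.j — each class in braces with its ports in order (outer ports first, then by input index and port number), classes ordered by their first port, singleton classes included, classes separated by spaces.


Treat the ports identified at B as solder joints: merge, then drop.
the subtree at A composes to {out.1, out.2, u1.2, u2.1, u2.2} {u1.1} on (u1, u2); out.j = own outer ports
the subtree at B composes to {out.1} {out.2} {u1.1} {u1.2, u2.1, u2.2} {u3.1} {u3.2} on (u3, u1, u2); out.j = own outer ports

{out.1} {out.2} {u1.1} {u1.2, u2.1, u2.2} {u3.1} {u3.2}


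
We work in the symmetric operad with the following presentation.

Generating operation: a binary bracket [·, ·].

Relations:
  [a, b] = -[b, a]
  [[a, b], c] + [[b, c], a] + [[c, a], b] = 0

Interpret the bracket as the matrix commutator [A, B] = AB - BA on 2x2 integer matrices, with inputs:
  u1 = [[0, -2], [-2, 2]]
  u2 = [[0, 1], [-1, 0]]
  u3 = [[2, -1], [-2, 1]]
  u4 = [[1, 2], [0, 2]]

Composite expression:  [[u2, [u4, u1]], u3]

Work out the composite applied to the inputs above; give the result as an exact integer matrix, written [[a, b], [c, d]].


[[-8, -16], [24, 8]]


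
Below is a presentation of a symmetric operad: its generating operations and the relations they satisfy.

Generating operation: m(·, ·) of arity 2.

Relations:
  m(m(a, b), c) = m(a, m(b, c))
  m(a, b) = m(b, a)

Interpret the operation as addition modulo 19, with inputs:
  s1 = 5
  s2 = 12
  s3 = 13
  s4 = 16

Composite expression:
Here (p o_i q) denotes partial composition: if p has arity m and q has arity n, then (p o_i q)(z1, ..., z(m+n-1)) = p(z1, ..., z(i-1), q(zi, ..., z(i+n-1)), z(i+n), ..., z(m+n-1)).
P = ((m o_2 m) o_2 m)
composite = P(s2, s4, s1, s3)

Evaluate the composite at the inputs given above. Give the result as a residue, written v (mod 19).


8 (mod 19)


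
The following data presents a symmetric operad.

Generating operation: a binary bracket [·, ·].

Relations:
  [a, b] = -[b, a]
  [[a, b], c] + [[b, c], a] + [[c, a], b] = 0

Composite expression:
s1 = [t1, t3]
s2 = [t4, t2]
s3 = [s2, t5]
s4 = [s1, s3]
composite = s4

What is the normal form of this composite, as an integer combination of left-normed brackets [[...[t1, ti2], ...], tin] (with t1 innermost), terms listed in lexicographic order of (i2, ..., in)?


Expand each bracket as ab - ba; the t1-initial words give the coefficients.
Composite bracket: [[t1, t3], [[t4, t2], t5]]
Applying ab - ba throughout gives 16 signed words (2^4 = 16).
The t1-initial words carry the normal form:
  t1t3t2t4t5 (sign -1) contributes -[[[[t1, t3], t2], t4], t5]
  t1t3t4t2t5 (sign +1) contributes +[[[[t1, t3], t4], t2], t5]
  t1t3t5t2t4 (sign +1) contributes +[[[[t1, t3], t5], t2], t4]
  t1t3t5t4t2 (sign -1) contributes -[[[[t1, t3], t5], t4], t2]

-[[[[t1, t3], t2], t4], t5] + [[[[t1, t3], t4], t2], t5] + [[[[t1, t3], t5], t2], t4] - [[[[t1, t3], t5], t4], t2]


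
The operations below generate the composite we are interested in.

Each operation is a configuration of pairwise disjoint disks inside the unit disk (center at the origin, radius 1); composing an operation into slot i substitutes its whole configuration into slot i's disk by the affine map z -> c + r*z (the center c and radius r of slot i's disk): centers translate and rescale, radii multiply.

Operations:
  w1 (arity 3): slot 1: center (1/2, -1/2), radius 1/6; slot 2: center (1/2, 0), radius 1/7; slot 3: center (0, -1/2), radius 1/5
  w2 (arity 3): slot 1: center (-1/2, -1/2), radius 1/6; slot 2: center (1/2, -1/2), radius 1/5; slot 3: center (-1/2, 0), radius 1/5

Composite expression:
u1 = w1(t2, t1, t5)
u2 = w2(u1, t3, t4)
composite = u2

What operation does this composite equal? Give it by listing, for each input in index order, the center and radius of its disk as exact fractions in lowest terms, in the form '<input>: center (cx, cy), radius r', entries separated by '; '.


Affine substitution under w2: radii multiply and t-centers shift.
input t2: applying the 2 nested substitutions gives center (-5/12, -7/12), radius 1/36
input t1: applying the 2 nested substitutions gives center (-5/12, -1/2), radius 1/42
input t5: applying the 2 nested substitutions gives center (-1/2, -7/12), radius 1/30
input t3: applying the 1 nested substitution gives center (1/2, -1/2), radius 1/5
input t4: applying the 1 nested substitution gives center (-1/2, 0), radius 1/5

t1: center (-5/12, -1/2), radius 1/42; t2: center (-5/12, -7/12), radius 1/36; t3: center (1/2, -1/2), radius 1/5; t4: center (-1/2, 0), radius 1/5; t5: center (-1/2, -7/12), radius 1/30


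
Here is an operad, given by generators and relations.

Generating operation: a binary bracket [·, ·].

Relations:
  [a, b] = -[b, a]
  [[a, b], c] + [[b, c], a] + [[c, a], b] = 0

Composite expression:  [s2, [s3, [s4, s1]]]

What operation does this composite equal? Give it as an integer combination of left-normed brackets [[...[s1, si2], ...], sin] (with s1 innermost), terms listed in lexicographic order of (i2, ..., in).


-[[[s1, s4], s3], s2]

Expand each bracket as ab - ba; the s1-initial words give the coefficients.
Composite bracket: [s2, [s3, [s4, s1]]]
Each bracket splits as ab - ba, giving 8 signed words (2^3 = 8).
The s1-initial words carry the normal form:
  s1s4s3s2 appears with sign -1, giving the term -[[[s1, s4], s3], s2]


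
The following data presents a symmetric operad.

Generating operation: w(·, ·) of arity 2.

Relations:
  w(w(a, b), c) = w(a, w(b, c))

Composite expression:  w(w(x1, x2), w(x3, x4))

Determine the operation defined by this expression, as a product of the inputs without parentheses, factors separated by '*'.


x1 * x2 * x3 * x4

All parenthesizations of w agree; list the x-inputs left to right.
w(x1, x2) unparenthesizes to x1 * x2
w(x3, x4) unparenthesizes to x3 * x4
w(w(x1, x2), w(x3, x4)) unparenthesizes to x1 * x2 * x3 * x4


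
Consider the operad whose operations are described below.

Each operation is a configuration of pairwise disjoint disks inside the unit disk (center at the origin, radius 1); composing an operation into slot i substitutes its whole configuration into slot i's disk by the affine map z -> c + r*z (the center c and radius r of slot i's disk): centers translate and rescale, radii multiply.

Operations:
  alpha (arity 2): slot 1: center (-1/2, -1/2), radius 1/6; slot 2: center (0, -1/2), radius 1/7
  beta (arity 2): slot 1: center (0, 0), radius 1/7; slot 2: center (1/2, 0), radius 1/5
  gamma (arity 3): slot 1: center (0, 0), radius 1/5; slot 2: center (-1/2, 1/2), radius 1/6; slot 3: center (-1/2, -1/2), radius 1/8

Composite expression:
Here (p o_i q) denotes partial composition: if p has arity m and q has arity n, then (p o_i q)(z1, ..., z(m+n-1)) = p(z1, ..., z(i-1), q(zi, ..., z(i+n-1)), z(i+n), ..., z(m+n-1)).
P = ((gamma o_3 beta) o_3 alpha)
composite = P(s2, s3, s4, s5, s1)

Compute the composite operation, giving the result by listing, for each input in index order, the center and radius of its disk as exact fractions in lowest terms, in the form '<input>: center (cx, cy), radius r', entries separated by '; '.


s1: center (-7/16, -1/2), radius 1/40; s2: center (0, 0), radius 1/5; s3: center (-1/2, 1/2), radius 1/6; s4: center (-57/112, -57/112), radius 1/336; s5: center (-1/2, -57/112), radius 1/392


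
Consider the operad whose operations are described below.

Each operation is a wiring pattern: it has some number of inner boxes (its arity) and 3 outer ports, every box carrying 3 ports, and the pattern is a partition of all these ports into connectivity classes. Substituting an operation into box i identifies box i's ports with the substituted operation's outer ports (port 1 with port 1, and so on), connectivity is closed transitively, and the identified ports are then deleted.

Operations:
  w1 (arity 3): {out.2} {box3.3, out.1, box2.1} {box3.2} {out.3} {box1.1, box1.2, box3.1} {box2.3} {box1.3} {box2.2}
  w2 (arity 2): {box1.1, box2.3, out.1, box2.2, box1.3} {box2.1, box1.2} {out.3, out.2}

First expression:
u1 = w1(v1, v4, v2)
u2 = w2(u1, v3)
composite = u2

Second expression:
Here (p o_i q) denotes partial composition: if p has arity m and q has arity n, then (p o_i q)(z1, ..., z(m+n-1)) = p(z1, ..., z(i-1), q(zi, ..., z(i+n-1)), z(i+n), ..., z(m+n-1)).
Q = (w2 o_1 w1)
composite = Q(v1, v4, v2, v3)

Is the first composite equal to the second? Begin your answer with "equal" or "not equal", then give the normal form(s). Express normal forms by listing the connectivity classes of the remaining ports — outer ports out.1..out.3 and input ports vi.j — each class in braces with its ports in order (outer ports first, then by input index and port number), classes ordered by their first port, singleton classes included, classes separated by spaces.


equal: each reduces to {out.1, v2.3, v3.2, v3.3, v4.1} {out.2, out.3} {v1.1, v1.2, v2.1} {v1.3} {v2.2} {v3.1} {v4.2} {v4.3}


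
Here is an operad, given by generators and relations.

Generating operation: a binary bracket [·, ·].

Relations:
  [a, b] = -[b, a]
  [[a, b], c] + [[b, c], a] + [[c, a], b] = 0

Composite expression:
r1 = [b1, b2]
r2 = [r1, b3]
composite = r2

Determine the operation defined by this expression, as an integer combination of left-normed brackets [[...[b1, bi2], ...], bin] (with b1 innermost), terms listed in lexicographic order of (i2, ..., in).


[[b1, b2], b3]

Antisymmetry and Jacobi reduce to b1-anchored left-normed brackets.
Composite bracket: [[b1, b2], b3]
Applying ab - ba throughout gives 4 signed words (2^2 = 4).
Collect the words opening with b1:
  word b1b2b3 has sign +1, contributing +[[b1, b2], b3]


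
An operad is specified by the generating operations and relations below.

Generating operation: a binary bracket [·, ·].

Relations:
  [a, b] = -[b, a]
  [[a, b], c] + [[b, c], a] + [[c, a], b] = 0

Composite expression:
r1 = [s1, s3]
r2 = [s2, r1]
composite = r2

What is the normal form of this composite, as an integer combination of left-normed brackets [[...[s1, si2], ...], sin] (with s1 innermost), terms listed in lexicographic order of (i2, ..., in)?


-[[s1, s3], s2]


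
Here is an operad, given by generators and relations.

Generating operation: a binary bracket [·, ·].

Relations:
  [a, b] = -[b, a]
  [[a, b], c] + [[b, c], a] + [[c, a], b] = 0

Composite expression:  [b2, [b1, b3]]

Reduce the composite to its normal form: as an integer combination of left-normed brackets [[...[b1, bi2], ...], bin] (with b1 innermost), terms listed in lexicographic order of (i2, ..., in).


Left-normed coefficients sit on the b1-initial expansion words.
Composite bracket: [b2, [b1, b3]]
Under [a, b] = ab - ba we get 4 signed associative words (2^2 = 4).
The b1-initial words carry the normal form:
  the word b1b3b2 carries sign -1 and contributes -[[b1, b3], b2]

-[[b1, b3], b2]


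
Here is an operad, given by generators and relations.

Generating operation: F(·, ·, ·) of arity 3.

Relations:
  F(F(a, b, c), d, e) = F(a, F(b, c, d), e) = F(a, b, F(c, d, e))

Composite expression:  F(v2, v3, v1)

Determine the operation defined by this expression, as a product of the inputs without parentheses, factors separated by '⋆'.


v2 ⋆ v3 ⋆ v1

Key point: F is associative — brackets drop, the v-order remains.
F(v2, v3, v1) linearizes to v2 ⋆ v3 ⋆ v1


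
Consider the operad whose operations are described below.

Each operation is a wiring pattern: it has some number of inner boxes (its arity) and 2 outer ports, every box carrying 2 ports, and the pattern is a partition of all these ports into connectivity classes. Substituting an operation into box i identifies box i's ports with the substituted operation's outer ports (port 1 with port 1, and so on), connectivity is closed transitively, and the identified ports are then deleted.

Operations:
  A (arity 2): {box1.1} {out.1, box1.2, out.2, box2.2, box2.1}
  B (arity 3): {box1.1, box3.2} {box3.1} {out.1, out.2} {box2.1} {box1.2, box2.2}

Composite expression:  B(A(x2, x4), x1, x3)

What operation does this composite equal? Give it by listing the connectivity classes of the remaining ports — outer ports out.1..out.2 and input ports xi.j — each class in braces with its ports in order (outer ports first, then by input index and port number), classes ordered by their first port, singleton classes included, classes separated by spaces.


After gluing at B, chains via deleted ports link the x-ports.
A over (x2, x4) gives {out.1, out.2, x2.2, x4.1, x4.2} {x2.1}, out.j being that stage's outer ports
B over (x2, x4, x1, x3) gives {out.1, out.2} {x1.1} {x1.2, x2.2, x3.2, x4.1, x4.2} {x2.1} {x3.1}, out.j being that stage's outer ports

{out.1, out.2} {x1.1} {x1.2, x2.2, x3.2, x4.1, x4.2} {x2.1} {x3.1}


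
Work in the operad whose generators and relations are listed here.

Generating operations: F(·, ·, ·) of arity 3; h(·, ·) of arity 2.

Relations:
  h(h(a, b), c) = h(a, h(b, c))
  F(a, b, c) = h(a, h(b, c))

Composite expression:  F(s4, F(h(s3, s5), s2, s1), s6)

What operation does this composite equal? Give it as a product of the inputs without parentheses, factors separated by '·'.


The F-tree's shape is irrelevant; the s-reading-order decides.
h(s3, s5) spells out as s3 · s5
F(h(s3, s5), s2, s1) spells out as s3 · s5 · s2 · s1
F(s4, F(h(s3, s5), s2, s1), s6) spells out as s4 · s3 · s5 · s2 · s1 · s6

s4 · s3 · s5 · s2 · s1 · s6


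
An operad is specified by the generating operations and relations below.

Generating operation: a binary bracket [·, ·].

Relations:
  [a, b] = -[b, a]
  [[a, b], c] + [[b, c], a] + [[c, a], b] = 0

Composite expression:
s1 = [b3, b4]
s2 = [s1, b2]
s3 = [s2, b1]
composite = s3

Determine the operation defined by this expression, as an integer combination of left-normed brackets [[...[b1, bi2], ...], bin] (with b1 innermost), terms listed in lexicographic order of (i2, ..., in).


A multilinear Lie element is pinned by b1-initial words (b1 innermost).
Composite bracket: [[[b3, b4], b2], b1]
Under [a, b] = ab - ba we get 8 signed associative words (2^3 = 8).
Only words starting with b1 matter:
  sign of b1b2b3b4 is +1, so it contributes +[[[b1, b2], b3], b4]
  sign of b1b2b4b3 is -1, so it contributes -[[[b1, b2], b4], b3]
  sign of b1b3b4b2 is -1, so it contributes -[[[b1, b3], b4], b2]
  sign of b1b4b3b2 is +1, so it contributes +[[[b1, b4], b3], b2]

[[[b1, b2], b3], b4] - [[[b1, b2], b4], b3] - [[[b1, b3], b4], b2] + [[[b1, b4], b3], b2]


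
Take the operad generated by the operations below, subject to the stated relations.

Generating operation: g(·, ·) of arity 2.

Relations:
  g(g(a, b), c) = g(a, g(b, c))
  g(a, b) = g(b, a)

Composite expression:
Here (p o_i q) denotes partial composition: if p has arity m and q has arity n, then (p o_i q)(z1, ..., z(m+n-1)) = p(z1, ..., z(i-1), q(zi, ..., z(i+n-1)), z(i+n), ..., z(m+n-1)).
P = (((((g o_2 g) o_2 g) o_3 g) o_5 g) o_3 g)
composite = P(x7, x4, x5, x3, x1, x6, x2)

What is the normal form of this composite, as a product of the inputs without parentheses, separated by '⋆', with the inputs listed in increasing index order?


With g associative and commutative, the x-input set is all that matters.
g(x5, x3) collapses to x5 ⋆ x3
g(g(x5, x3), x1) collapses to x5 ⋆ x3 ⋆ x1
g(x4, g(g(x5, x3), x1)) collapses to x4 ⋆ x5 ⋆ x3 ⋆ x1
g(x6, x2) collapses to x6 ⋆ x2
g(g(x4, g(g(x5, x3), x1)), g(x6, x2)) collapses to x4 ⋆ x5 ⋆ x3 ⋆ x1 ⋆ x6 ⋆ x2
g(x7, g(g(x4, g(g(x5, x3), x1)), g(x6, x2))) collapses to x7 ⋆ x4 ⋆ x5 ⋆ x3 ⋆ x1 ⋆ x6 ⋆ x2
the factors in increasing index order: x1 ⋆ x2 ⋆ x3 ⋆ x4 ⋆ x5 ⋆ x6 ⋆ x7

x1 ⋆ x2 ⋆ x3 ⋆ x4 ⋆ x5 ⋆ x6 ⋆ x7


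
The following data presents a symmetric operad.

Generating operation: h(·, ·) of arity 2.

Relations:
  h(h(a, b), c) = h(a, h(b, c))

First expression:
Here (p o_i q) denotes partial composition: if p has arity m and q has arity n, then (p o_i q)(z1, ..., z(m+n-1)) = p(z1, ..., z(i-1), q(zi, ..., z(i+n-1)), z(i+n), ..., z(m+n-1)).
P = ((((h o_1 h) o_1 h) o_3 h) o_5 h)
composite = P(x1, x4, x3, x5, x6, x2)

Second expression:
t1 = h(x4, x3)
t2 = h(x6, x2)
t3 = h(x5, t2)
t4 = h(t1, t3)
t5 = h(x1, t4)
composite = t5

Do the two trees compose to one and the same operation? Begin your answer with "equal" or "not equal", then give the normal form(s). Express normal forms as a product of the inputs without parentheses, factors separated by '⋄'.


equal — both sides give x1 ⋄ x4 ⋄ x3 ⋄ x5 ⋄ x6 ⋄ x2

Reducing the first expression gives x1 ⋄ x4 ⋄ x3 ⋄ x5 ⋄ x6 ⋄ x2
Reducing the second expression gives x1 ⋄ x4 ⋄ x3 ⋄ x5 ⋄ x6 ⋄ x2
Same normal form: equal.


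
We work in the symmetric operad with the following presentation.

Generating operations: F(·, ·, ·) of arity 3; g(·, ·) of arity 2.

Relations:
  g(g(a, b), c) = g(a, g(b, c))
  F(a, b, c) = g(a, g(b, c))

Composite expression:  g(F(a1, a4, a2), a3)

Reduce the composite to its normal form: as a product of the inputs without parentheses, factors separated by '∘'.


a1 ∘ a4 ∘ a2 ∘ a3

Under associativity of g, the answer is the a's in reading order.
F(a1, a4, a2) unparenthesizes to a1 ∘ a4 ∘ a2
g(F(a1, a4, a2), a3) unparenthesizes to a1 ∘ a4 ∘ a2 ∘ a3


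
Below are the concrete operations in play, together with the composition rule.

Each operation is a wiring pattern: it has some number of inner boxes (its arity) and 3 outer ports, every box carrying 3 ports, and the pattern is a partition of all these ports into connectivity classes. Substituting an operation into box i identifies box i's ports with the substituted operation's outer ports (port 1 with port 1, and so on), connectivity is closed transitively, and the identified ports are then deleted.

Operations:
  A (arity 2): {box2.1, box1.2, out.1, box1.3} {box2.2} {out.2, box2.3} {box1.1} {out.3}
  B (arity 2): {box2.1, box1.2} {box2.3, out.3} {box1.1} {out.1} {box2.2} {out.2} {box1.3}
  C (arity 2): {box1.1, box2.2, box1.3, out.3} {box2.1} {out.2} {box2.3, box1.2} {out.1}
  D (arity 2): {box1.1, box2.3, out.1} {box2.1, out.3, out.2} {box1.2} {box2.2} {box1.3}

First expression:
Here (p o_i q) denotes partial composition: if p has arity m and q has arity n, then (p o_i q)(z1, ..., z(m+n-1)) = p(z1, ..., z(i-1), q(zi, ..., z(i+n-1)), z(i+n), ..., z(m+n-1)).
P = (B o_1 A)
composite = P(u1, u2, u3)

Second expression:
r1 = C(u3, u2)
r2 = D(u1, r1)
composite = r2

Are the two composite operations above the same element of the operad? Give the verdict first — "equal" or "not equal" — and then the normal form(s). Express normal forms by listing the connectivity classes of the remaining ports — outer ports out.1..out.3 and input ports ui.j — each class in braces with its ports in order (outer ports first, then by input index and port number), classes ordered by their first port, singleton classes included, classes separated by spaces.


not equal: they reduce to {out.1} {out.2} {out.3, u3.3} {u1.1} {u1.2, u1.3, u2.1} {u2.2} {u2.3, u3.1} {u3.2} and {out.1, u1.1, u2.2, u3.1, u3.3} {out.2, out.3} {u1.2} {u1.3} {u2.1} {u2.3, u3.2}

The first composite normalizes to {out.1} {out.2} {out.3, u3.3} {u1.1} {u1.2, u1.3, u2.1} {u2.2} {u2.3, u3.1} {u3.2}
The second composite normalizes to {out.1, u1.1, u2.2, u3.1, u3.3} {out.2, out.3} {u1.2} {u1.3} {u2.1} {u2.3, u3.2}
They disagree, so not equal.


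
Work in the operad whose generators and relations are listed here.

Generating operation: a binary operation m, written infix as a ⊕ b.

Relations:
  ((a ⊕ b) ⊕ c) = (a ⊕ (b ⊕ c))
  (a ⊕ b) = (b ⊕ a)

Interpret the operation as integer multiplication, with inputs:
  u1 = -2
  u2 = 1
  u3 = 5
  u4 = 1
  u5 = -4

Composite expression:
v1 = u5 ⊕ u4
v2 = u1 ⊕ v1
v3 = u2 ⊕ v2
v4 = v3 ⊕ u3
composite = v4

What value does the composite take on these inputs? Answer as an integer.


40

(u5 ⊕ u4) = -4
(u1 ⊕ (u5 ⊕ u4)) = 8
(u2 ⊕ (u1 ⊕ (u5 ⊕ u4))) = 8
((u2 ⊕ (u1 ⊕ (u5 ⊕ u4))) ⊕ u3) = 40


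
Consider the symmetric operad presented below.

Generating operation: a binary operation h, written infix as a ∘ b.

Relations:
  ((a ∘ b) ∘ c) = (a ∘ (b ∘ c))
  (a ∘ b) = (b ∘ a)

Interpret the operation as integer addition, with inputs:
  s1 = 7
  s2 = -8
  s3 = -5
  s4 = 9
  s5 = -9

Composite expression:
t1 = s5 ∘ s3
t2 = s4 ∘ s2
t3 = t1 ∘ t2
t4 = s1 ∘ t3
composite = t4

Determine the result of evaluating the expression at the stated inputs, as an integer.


-6

(s5 ∘ s3) = -14
(s4 ∘ s2) = 1
((s5 ∘ s3) ∘ (s4 ∘ s2)) = -13
(s1 ∘ ((s5 ∘ s3) ∘ (s4 ∘ s2))) = -6


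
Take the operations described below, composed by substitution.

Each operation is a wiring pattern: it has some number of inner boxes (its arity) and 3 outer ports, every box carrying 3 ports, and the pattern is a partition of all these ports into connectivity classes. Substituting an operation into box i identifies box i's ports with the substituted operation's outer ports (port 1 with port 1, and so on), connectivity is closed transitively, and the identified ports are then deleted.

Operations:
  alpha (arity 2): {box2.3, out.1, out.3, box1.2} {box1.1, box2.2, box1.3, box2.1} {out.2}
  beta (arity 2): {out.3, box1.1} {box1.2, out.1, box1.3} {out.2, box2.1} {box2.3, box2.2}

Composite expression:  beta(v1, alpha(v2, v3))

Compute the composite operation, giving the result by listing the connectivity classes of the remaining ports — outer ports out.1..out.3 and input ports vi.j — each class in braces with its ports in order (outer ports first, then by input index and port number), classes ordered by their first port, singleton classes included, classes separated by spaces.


{out.1, v1.2, v1.3} {out.2, v2.2, v3.3} {out.3, v1.1} {v2.1, v2.3, v3.1, v3.2}


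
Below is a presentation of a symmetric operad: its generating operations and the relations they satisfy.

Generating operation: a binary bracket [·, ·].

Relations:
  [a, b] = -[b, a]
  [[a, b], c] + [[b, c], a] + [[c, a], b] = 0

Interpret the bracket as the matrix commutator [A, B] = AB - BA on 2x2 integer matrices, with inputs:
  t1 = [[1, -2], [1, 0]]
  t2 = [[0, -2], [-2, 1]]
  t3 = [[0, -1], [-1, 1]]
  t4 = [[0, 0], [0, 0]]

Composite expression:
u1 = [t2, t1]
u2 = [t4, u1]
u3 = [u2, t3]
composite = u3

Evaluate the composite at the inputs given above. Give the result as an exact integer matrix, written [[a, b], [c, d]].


[[0, 0], [0, 0]]

[t2, t1] = [[-6, 4], [-1, 6]]
[t4, [t2, t1]] = [[0, 0], [0, 0]]
[[t4, [t2, t1]], t3] = [[0, 0], [0, 0]]
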